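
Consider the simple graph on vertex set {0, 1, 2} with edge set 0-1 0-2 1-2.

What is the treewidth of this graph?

2

A width-2 tree decomposition is:
Bags: B1 = {0, 1, 2}
Tree: (single bag)
With just one bag of size 3, the width is 3 − 1 = 2, so tw(G) ≤ 2. On the other hand G contains the 3-clique {0, 1, 2}. A clique must lie in a single bag of any decomposition, so no decomposition can have width below 2. Therefore the treewidth is 2.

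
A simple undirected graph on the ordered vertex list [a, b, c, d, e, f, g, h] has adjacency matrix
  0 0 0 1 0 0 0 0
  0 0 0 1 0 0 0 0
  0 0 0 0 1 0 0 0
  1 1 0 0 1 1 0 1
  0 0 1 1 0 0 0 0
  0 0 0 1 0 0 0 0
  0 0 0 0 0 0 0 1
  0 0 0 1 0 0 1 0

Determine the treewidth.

A width-1 tree decomposition is:
Bags: B1 = {d, e}  B2 = {c, e}  B3 = {a, d}  B4 = {d, h}  B5 = {d, f}  B6 = {b, d}  B7 = {g, h}
Tree: B1–B2, B1–B3, B1–B4, B3–B5, B4–B6, B4–B7
Each bag holds 2 vertices, so the decomposition has width 1, which upper-bounds the treewidth. Any graph with an edge has treewidth ≥ 1, and G has the edge d–e. Therefore the treewidth is 1.

1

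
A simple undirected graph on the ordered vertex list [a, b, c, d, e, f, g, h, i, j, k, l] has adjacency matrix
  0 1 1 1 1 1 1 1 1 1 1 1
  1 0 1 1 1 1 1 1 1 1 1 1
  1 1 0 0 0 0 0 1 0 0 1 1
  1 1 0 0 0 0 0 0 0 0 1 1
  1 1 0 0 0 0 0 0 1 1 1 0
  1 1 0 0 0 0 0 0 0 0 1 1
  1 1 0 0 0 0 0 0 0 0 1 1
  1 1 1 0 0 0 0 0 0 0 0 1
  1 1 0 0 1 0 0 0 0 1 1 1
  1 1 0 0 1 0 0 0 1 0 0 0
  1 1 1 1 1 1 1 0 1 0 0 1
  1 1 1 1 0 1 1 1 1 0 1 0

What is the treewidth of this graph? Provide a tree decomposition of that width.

The largest bag has 5 vertices, giving width 4; this decomposition certifies tw(G) ≤ 4. On the other hand G contains the 5-clique {a, b, e, i, j}. A clique must lie in a single bag of any decomposition, so no decomposition can have width below 4. Hence tw(G) = 4 exactly.

Treewidth 4.
One such decomposition:
Bags: B1 = {a, b, f, k, l}  B2 = {a, b, i, k, l}  B3 = {a, b, e, i, k}  B4 = {a, b, e, i, j}  B5 = {a, b, g, k, l}  B6 = {a, b, c, k, l}  B7 = {a, b, c, h, l}  B8 = {a, b, d, k, l}
Tree: B1–B2, B2–B3, B3–B4, B2–B5, B5–B6, B6–B7, B6–B8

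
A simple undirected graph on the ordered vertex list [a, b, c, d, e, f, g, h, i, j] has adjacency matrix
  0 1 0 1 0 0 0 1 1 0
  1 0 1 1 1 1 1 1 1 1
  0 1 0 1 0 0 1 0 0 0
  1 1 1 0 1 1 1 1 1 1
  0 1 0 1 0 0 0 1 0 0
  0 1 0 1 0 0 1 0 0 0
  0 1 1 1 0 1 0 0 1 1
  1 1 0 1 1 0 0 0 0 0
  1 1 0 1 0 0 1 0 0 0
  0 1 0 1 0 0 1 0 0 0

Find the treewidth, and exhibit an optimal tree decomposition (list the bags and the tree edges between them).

Each bag holds 4 vertices, so the decomposition has width 3, which upper-bounds the treewidth. On the other hand G contains the 4-clique {b, d, g, j}. A clique must lie in a single bag of any decomposition, so no decomposition can have width below 3. Hence tw(G) = 3 exactly.

Treewidth 3.
Bags: B1 = {b, d, f, g}  B2 = {b, d, g, i}  B3 = {a, b, d, i}  B4 = {b, c, d, g}  B5 = {b, d, g, j}  B6 = {a, b, d, h}  B7 = {b, d, e, h}
Tree: B1–B2, B2–B3, B1–B4, B1–B5, B3–B6, B6–B7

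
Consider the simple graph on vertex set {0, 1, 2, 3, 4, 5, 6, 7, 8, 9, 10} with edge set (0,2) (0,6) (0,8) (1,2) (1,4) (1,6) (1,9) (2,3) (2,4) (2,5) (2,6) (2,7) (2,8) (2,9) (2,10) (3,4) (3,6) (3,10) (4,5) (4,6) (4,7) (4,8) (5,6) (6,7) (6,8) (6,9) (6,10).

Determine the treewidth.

A width-3 tree decomposition is:
Bags: B1 = {1, 2, 4, 6}  B2 = {2, 3, 4, 6}  B3 = {2, 3, 6, 10}  B4 = {1, 2, 6, 9}  B5 = {2, 4, 6, 8}  B6 = {0, 2, 6, 8}  B7 = {2, 4, 5, 6}  B8 = {2, 4, 6, 7}
Tree: B1–B2, B2–B3, B1–B4, B1–B5, B5–B6, B1–B7, B5–B8
Every bag has size at most 4, so the width is 4 − 1 = 3 and tw(G) ≤ 3. Conversely, {0, 2, 6, 8} is a clique of size 4, and the vertices of any clique must share a bag in every tree decomposition; so some bag has ≥ 4 vertices and tw(G) ≥ 3. Hence tw(G) = 3 exactly.

3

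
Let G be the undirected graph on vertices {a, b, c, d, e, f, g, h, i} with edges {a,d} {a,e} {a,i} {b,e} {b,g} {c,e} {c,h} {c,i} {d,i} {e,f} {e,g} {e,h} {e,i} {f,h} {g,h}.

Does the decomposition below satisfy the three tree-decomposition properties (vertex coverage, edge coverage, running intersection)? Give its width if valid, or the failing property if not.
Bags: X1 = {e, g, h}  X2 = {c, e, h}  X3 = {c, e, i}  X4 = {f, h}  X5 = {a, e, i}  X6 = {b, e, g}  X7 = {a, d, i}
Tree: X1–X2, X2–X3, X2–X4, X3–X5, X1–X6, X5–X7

No — edge (e,f) lies in no bag.

A tree decomposition must satisfy three properties: every vertex lies in some bag; for every edge, both endpoints lie together in some bag; and for every vertex, the bags containing it form a connected subtree. Here edge (e,f) lies in no bag, so the decomposition is invalid.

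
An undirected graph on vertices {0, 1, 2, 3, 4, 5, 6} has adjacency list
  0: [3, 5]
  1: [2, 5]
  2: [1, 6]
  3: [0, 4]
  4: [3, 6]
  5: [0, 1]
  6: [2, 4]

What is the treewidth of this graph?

A width-2 tree decomposition is:
Bags: B1 = {3, 4, 6}  B2 = {0, 3, 6}  B3 = {0, 5, 6}  B4 = {1, 5, 6}  B5 = {1, 2, 6}
Tree: B1–B2, B2–B3, B3–B4, B4–B5
Each bag holds 3 vertices, so the decomposition has width 2, which upper-bounds the treewidth. Since 6–4–3–0–5–1–2–6 is a cycle in G, G is not acyclic. Forests are exactly the graphs of treewidth ≤ 1, so tw(G) ≥ 2. Hence tw(G) = 2 exactly.

2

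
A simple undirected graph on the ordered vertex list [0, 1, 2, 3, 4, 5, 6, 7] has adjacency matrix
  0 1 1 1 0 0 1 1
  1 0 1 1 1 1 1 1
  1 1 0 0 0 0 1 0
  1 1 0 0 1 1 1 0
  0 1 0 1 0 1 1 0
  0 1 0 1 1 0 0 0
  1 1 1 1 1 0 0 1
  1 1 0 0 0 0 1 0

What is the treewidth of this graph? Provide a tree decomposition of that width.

Every bag has size at most 4, so the width is 4 − 1 = 3 and tw(G) ≤ 3. On the other hand G contains the 4-clique {1, 3, 4, 5}. A clique must lie in a single bag of any decomposition, so no decomposition can have width below 3. Hence tw(G) = 3 exactly.

Treewidth 3.
One optimal decomposition is:
Bags: B1 = {0, 1, 6, 7}  B2 = {0, 1, 3, 6}  B3 = {0, 1, 2, 6}  B4 = {1, 3, 4, 6}  B5 = {1, 3, 4, 5}
Tree: B1–B2, B1–B3, B2–B4, B4–B5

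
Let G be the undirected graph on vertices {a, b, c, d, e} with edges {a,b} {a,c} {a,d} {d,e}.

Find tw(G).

A width-1 tree decomposition is:
Bags: B1 = {a, d}  B2 = {a, b}  B3 = {d, e}  B4 = {a, c}
Tree: B1–B2, B1–B3, B2–B4
The largest bag has 2 vertices, giving width 1; this decomposition certifies tw(G) ≤ 1. Any graph with an edge has treewidth ≥ 1, and G has the edge d–a. Combining the bounds, tw(G) = 1.

1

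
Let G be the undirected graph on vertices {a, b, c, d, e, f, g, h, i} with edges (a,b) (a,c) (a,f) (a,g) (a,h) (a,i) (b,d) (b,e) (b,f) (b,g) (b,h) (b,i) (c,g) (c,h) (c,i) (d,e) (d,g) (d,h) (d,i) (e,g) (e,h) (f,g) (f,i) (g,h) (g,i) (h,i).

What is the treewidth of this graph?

4

A width-4 tree decomposition is:
Bags: B1 = {a, b, g, h, i}  B2 = {b, d, g, h, i}  B3 = {a, b, f, g, i}  B4 = {a, c, g, h, i}  B5 = {b, d, e, g, h}
Tree: B1–B2, B1–B3, B1–B4, B2–B5
Each bag holds 5 vertices, so the decomposition has width 4, which upper-bounds the treewidth. On the other hand G contains the 5-clique {a, c, g, h, i}. A clique must lie in a single bag of any decomposition, so no decomposition can have width below 4. Therefore the treewidth is 4.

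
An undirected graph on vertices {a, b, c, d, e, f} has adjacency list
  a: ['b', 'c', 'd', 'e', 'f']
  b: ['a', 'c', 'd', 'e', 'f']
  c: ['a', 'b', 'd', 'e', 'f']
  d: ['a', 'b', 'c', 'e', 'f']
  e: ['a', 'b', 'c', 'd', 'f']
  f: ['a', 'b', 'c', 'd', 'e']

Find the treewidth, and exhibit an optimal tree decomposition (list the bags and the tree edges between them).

Treewidth 5.
Bags: B1 = {a, b, c, d, e, f}
Tree: (single bag)

With just one bag of size 6, the width is 6 − 1 = 5, so tw(G) ≤ 5. On the other hand G contains the 6-clique {a, b, c, d, e, f}. A clique must lie in a single bag of any decomposition, so no decomposition can have width below 5. The upper and lower bounds meet at 5, so that is the treewidth.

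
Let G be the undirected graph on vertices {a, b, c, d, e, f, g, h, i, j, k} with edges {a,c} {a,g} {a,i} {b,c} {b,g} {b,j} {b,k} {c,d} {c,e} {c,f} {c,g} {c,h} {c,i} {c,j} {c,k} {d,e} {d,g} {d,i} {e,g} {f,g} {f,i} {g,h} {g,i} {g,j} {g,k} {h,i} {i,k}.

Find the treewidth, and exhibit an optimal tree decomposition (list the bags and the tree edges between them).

The largest bag has 4 vertices, giving width 3; this decomposition certifies tw(G) ≤ 3. For the lower bound, the 4 vertices {b, c, g, j} are pairwise adjacent, and any tree decomposition puts a clique entirely inside one bag — forcing width ≥ 3. Hence tw(G) = 3 exactly.

Treewidth 3.
Bags: B1 = {c, d, g, i}  B2 = {a, c, g, i}  B3 = {c, f, g, i}  B4 = {c, g, i, k}  B5 = {b, c, g, k}  B6 = {c, d, e, g}  B7 = {c, g, h, i}  B8 = {b, c, g, j}
Tree: B1–B2, B2–B3, B3–B4, B4–B5, B1–B6, B1–B7, B5–B8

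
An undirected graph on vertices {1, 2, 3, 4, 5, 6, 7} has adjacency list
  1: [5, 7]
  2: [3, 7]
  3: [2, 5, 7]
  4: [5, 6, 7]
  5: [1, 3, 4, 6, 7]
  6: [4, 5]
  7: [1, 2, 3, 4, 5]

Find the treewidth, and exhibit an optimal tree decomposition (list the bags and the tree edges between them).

Treewidth 2.
One optimal decomposition is:
Bags: B1 = {4, 5, 7}  B2 = {3, 5, 7}  B3 = {1, 5, 7}  B4 = {4, 5, 6}  B5 = {2, 3, 7}
Tree: B1–B2, B1–B3, B1–B4, B2–B5

Every bag has size at most 3, so the width is 3 − 1 = 2 and tw(G) ≤ 2. For the lower bound, the 3 vertices {2, 3, 7} are pairwise adjacent, and any tree decomposition puts a clique entirely inside one bag — forcing width ≥ 2. The upper and lower bounds meet at 2, so that is the treewidth.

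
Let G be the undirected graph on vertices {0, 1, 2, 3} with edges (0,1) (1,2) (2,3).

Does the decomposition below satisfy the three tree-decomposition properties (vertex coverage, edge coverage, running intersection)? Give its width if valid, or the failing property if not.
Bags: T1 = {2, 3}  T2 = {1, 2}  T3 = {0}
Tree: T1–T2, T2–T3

No — edge (1,0) lies in no bag.

A tree decomposition must satisfy three properties: every vertex lies in some bag; for every edge, both endpoints lie together in some bag; and for every vertex, the bags containing it form a connected subtree. Here edge (1,0) lies in no bag, so the decomposition is invalid.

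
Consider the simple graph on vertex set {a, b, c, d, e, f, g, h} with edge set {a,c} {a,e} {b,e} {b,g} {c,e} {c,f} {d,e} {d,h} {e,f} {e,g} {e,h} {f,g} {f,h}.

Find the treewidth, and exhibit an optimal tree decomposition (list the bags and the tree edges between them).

Treewidth 2.
Bags: B1 = {d, e, h}  B2 = {e, f, h}  B3 = {e, f, g}  B4 = {b, e, g}  B5 = {c, e, f}  B6 = {a, c, e}
Tree: B1–B2, B2–B3, B3–B4, B2–B5, B5–B6

The largest bag has 3 vertices, giving width 2; this decomposition certifies tw(G) ≤ 2. For the lower bound, the 3 vertices {d, e, h} are pairwise adjacent, and any tree decomposition puts a clique entirely inside one bag — forcing width ≥ 2. Combining the bounds, tw(G) = 2.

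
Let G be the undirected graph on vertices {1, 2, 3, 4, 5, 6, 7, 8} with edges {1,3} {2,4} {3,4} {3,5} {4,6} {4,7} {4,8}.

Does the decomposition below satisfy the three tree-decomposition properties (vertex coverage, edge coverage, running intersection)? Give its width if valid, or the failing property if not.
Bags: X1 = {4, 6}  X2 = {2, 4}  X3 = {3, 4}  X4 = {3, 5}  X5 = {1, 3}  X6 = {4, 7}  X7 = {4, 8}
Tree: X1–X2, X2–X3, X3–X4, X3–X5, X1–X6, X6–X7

Every vertex of G appears in some bag (union = {1, 2, 3, 4, 5, 6, 7, 8}); every edge is covered by a bag; and for each vertex v the set of bags containing v is connected in the bag tree. The decomposition is therefore valid. The largest bag has 2 vertices, so the width is 1.

Yes; width 1.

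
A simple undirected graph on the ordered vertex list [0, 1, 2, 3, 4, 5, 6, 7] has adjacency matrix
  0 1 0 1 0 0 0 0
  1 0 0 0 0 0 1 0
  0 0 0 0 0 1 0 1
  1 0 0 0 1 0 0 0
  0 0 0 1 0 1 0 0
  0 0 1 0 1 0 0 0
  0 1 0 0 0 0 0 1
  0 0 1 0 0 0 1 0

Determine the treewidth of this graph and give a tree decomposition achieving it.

Treewidth 2.
One optimal decomposition is:
Bags: B1 = {2, 4, 5}  B2 = {2, 3, 4}  B3 = {0, 2, 3}  B4 = {0, 1, 2}  B5 = {1, 2, 6}  B6 = {2, 6, 7}
Tree: B1–B2, B2–B3, B3–B4, B4–B5, B5–B6

Each bag holds 3 vertices, so the decomposition has width 2, which upper-bounds the treewidth. Since 2–5–4–3–0–1–6–7–2 is a cycle in G, G is not acyclic. Forests are exactly the graphs of treewidth ≤ 1, so tw(G) ≥ 2. Combining the bounds, tw(G) = 2.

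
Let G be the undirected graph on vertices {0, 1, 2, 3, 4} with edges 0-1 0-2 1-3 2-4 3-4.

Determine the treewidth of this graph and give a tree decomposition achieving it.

Each bag holds 3 vertices, so the decomposition has width 2, which upper-bounds the treewidth. For the lower bound, G contains the cycle 4–3–1–0–2–4, so G is not a forest; only forests have treewidth ≤ 1, hence tw(G) ≥ 2. The upper and lower bounds meet at 2, so that is the treewidth.

Treewidth 2.
One optimal decomposition is:
Bags: B1 = {1, 3, 4}  B2 = {0, 1, 4}  B3 = {0, 2, 4}
Tree: B1–B2, B2–B3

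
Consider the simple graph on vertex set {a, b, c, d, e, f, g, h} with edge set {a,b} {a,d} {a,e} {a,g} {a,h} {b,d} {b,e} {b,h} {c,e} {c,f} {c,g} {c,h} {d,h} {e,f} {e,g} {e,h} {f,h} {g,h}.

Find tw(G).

3

A width-3 tree decomposition is:
Bags: B1 = {c, e, g, h}  B2 = {c, e, f, h}  B3 = {a, e, g, h}  B4 = {a, b, e, h}  B5 = {a, b, d, h}
Tree: B1–B2, B1–B3, B3–B4, B4–B5
The largest bag has 4 vertices, giving width 3; this decomposition certifies tw(G) ≤ 3. For the lower bound, the 4 vertices {a, b, d, h} are pairwise adjacent, and any tree decomposition puts a clique entirely inside one bag — forcing width ≥ 3. Hence tw(G) = 3 exactly.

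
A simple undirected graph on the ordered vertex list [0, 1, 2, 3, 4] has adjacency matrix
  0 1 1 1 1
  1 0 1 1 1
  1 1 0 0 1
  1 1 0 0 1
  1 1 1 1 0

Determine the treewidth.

A width-3 tree decomposition is:
Bags: B1 = {0, 1, 3, 4}  B2 = {0, 1, 2, 4}
Tree: B1–B2
The largest bag has 4 vertices, giving width 3; this decomposition certifies tw(G) ≤ 3. On the other hand G contains the 4-clique {0, 1, 2, 4}. A clique must lie in a single bag of any decomposition, so no decomposition can have width below 3. The upper and lower bounds meet at 3, so that is the treewidth.

3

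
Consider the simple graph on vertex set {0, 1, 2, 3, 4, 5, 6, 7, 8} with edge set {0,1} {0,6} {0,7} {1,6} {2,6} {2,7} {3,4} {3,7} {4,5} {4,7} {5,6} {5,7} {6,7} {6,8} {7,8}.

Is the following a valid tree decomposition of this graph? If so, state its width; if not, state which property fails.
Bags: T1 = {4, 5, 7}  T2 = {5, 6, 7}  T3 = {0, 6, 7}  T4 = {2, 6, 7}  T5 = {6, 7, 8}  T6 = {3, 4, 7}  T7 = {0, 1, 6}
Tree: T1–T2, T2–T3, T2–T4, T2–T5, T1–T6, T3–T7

Yes; width 2.

Every vertex of G appears in some bag (union = {0, 1, 2, 3, 4, 5, 6, 7, 8}); every edge is covered by a bag; and for each vertex v the set of bags containing v is connected in the bag tree. The decomposition is therefore valid. The largest bag has 3 vertices, so the width is 2.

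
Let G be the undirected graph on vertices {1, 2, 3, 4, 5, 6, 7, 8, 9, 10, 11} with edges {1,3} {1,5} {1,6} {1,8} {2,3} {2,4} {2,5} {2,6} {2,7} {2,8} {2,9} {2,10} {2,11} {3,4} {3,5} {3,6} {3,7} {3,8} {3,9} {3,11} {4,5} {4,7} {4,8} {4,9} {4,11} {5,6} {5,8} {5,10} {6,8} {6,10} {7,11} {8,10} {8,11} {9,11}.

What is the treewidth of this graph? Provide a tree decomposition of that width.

Every bag has size at most 5, so the width is 5 − 1 = 4 and tw(G) ≤ 4. On the other hand G contains the 5-clique {1, 3, 5, 6, 8}. A clique must lie in a single bag of any decomposition, so no decomposition can have width below 4. Therefore the treewidth is 4.

Treewidth 4.
One optimal decomposition is:
Bags: B1 = {2, 3, 4, 8, 11}  B2 = {2, 3, 4, 9, 11}  B3 = {2, 3, 4, 5, 8}  B4 = {2, 3, 5, 6, 8}  B5 = {1, 3, 5, 6, 8}  B6 = {2, 5, 6, 8, 10}  B7 = {2, 3, 4, 7, 11}
Tree: B1–B2, B1–B3, B3–B4, B4–B5, B4–B6, B1–B7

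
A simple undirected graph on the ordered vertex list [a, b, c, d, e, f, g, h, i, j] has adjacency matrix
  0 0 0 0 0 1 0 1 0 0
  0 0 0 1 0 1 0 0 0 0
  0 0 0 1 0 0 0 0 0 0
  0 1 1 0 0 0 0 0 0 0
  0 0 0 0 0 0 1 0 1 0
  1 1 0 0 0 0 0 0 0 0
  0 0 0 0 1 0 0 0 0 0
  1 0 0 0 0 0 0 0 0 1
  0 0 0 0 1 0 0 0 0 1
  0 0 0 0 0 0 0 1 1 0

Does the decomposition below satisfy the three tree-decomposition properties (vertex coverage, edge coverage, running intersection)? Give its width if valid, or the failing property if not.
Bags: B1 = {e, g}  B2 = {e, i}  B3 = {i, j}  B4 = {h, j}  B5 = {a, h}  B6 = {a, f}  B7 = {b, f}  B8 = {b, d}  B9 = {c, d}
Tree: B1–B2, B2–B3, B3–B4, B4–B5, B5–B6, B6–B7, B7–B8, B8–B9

Yes; width 1.

Vertex coverage: the bags together contain {a, b, c, d, e, f, g, h, i, j}, the full vertex set. Edge coverage: each edge of G has both endpoints in at least one bag. Running intersection: for every vertex, the bags containing it form a connected subtree. All three properties hold, so this is a valid tree decomposition of width max|bag| − 1 = 1, and hence tw(G) ≤ 1.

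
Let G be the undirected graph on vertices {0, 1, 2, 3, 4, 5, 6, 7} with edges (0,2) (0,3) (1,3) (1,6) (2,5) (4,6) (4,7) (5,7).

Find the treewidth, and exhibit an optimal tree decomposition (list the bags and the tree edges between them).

Every bag has size at most 3, so the width is 3 − 1 = 2 and tw(G) ≤ 2. The edges 0–2–5–7–4–6–1–3–0 form a cycle, so G is not a tree and its treewidth is at least 2. Therefore the treewidth is 2.

Treewidth 2.
One optimal decomposition is:
Bags: B1 = {0, 2, 5}  B2 = {0, 5, 7}  B3 = {0, 4, 7}  B4 = {0, 4, 6}  B5 = {0, 1, 6}  B6 = {0, 1, 3}
Tree: B1–B2, B2–B3, B3–B4, B4–B5, B5–B6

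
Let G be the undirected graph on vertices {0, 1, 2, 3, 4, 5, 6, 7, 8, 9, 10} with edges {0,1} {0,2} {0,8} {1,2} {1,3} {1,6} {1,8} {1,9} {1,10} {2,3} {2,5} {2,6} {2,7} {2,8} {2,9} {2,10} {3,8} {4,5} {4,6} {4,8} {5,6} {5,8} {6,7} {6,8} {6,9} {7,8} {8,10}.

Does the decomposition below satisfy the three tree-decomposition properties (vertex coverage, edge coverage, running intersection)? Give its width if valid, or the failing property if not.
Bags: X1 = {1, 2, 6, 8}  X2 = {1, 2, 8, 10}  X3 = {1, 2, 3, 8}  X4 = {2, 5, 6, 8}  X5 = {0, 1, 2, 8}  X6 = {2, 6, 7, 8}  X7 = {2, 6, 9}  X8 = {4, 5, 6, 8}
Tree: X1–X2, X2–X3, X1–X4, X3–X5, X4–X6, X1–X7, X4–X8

A tree decomposition must satisfy three properties: every vertex lies in some bag; for every edge, both endpoints lie together in some bag; and for every vertex, the bags containing it form a connected subtree. Here edge (1,9) lies in no bag, so the decomposition is invalid.

No — edge (1,9) lies in no bag.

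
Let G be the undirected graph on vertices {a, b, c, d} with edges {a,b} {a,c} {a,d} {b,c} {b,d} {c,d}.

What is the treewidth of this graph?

3

A width-3 tree decomposition is:
Bags: B1 = {a, b, c, d}
Tree: (single bag)
With just one bag of size 4, the width is 4 − 1 = 3, so tw(G) ≤ 3. For the lower bound, the 4 vertices {a, b, c, d} are pairwise adjacent, and any tree decomposition puts a clique entirely inside one bag — forcing width ≥ 3. Therefore the treewidth is 3.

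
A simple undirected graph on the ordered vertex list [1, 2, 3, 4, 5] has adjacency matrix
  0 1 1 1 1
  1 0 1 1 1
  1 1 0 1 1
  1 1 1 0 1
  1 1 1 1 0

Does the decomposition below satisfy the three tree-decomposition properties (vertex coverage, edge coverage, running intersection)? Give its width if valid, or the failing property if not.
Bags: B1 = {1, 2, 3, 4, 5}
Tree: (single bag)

Yes; width 4.

Vertex coverage: the bags together contain {1, 2, 3, 4, 5}, the full vertex set. Edge coverage: each edge of G has both endpoints in at least one bag. Running intersection: for every vertex, the bags containing it form a connected subtree. All three properties hold, so this is a valid tree decomposition of width max|bag| − 1 = 4, and hence tw(G) ≤ 4.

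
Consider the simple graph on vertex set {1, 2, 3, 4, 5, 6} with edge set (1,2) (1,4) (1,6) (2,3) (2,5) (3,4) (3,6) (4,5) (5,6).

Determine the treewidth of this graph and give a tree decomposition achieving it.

Treewidth 3.
One optimal decomposition is:
Bags: B1 = {1, 3, 5, 6}  B2 = {1, 2, 3, 5}  B3 = {1, 3, 4, 5}
Tree: B1–B2, B2–B3

Each bag holds 4 vertices, so the decomposition has width 3, which upper-bounds the treewidth. For the lower bound: the 4 vertex sets {1,6}, {2,5}, {3}, {4} are disjoint, each induces a connected subgraph, and every pair is joined by at least one edge of G. Contracting each set to a single vertex therefore yields K_{4} as a minor, and since treewidth is minor-monotone, tw(G) ≥ tw(K_{4}) = 3. Combining the bounds, tw(G) = 3.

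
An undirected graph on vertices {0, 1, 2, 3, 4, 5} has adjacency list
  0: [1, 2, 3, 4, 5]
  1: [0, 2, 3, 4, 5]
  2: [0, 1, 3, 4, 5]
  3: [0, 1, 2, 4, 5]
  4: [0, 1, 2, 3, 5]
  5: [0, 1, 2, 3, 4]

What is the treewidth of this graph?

A width-5 tree decomposition is:
Bags: B1 = {0, 1, 2, 3, 4, 5}
Tree: (single bag)
With just one bag of size 6, the width is 6 − 1 = 5, so tw(G) ≤ 5. On the other hand G contains the 6-clique {0, 1, 2, 3, 4, 5}. A clique must lie in a single bag of any decomposition, so no decomposition can have width below 5. Hence tw(G) = 5 exactly.

5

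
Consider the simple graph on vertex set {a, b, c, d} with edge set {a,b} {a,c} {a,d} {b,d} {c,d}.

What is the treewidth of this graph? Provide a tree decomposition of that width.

Every bag has size at most 3, so the width is 3 − 1 = 2 and tw(G) ≤ 2. On the other hand G contains the 3-clique {a, c, d}. A clique must lie in a single bag of any decomposition, so no decomposition can have width below 2. Hence tw(G) = 2 exactly.

Treewidth 2.
One such decomposition:
Bags: B1 = {a, b, d}  B2 = {a, c, d}
Tree: B1–B2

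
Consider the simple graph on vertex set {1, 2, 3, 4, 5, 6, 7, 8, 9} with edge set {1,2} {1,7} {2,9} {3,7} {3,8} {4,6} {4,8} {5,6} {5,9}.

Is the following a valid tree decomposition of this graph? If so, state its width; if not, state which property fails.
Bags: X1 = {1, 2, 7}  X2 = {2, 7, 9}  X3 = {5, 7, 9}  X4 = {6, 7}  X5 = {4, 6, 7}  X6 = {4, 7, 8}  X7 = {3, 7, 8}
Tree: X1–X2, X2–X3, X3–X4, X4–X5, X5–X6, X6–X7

A tree decomposition must satisfy three properties: every vertex lies in some bag; for every edge, both endpoints lie together in some bag; and for every vertex, the bags containing it form a connected subtree. Here edge (5,6) lies in no bag, so the decomposition is invalid.

No — edge (5,6) lies in no bag.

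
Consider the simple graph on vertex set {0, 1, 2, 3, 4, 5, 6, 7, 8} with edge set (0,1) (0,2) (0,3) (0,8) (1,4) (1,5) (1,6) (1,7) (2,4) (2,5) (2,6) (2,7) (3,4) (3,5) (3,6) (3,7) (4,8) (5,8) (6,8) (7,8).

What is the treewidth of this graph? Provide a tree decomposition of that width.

Treewidth 4.
One optimal decomposition is:
Bags: B1 = {1, 2, 3, 5, 8}  B2 = {1, 2, 3, 4, 8}  B3 = {1, 2, 3, 7, 8}  B4 = {0, 1, 2, 3, 8}  B5 = {1, 2, 3, 6, 8}
Tree: B1–B2, B2–B3, B3–B4, B4–B5

Each bag holds 5 vertices, so the decomposition has width 4, which upper-bounds the treewidth. For the lower bound: the 5 vertex sets {3,5}, {2,4}, {1,7}, {8}, {0} are disjoint, each induces a connected subgraph, and every pair is joined by at least one edge of G. Contracting each set to a single vertex therefore yields K_{5} as a minor, and since treewidth is minor-monotone, tw(G) ≥ tw(K_{5}) = 4. The upper and lower bounds meet at 4, so that is the treewidth.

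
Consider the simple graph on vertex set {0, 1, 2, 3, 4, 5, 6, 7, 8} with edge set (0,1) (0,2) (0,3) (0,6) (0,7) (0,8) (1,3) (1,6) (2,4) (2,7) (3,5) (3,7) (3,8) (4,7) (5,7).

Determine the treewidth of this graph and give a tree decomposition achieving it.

Treewidth 2.
One such decomposition:
Bags: B1 = {0, 2, 7}  B2 = {0, 3, 7}  B3 = {0, 3, 8}  B4 = {3, 5, 7}  B5 = {0, 1, 3}  B6 = {0, 1, 6}  B7 = {2, 4, 7}
Tree: B1–B2, B2–B3, B2–B4, B2–B5, B5–B6, B1–B7

Each bag holds 3 vertices, so the decomposition has width 2, which upper-bounds the treewidth. On the other hand G contains the 3-clique {0, 2, 7}. A clique must lie in a single bag of any decomposition, so no decomposition can have width below 2. Therefore the treewidth is 2.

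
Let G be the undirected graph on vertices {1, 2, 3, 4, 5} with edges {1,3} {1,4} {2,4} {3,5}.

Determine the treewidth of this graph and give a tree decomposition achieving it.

Every bag has size at most 2, so the width is 2 − 1 = 1 and tw(G) ≤ 1. G has an edge, so its treewidth is at least 1. Combining the bounds, tw(G) = 1.

Treewidth 1.
Bags: B1 = {3, 5}  B2 = {1, 3}  B3 = {1, 4}  B4 = {2, 4}
Tree: B1–B2, B2–B3, B3–B4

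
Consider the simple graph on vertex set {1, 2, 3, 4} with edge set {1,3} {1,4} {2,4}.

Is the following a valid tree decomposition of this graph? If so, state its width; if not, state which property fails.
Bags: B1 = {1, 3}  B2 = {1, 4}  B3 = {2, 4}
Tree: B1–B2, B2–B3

Yes; width 1.

Every vertex of G appears in some bag (union = {1, 2, 3, 4}); every edge is covered by a bag; and for each vertex v the set of bags containing v is connected in the bag tree. The decomposition is therefore valid. The largest bag has 2 vertices, so the width is 1.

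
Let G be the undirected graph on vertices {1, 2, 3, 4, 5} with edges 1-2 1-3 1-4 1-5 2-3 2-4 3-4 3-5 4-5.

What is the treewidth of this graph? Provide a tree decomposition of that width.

Each bag holds 4 vertices, so the decomposition has width 3, which upper-bounds the treewidth. Conversely, {1, 2, 3, 4} is a clique of size 4, and the vertices of any clique must share a bag in every tree decomposition; so some bag has ≥ 4 vertices and tw(G) ≥ 3. The upper and lower bounds meet at 3, so that is the treewidth.

Treewidth 3.
Bags: B1 = {1, 2, 3, 4}  B2 = {1, 3, 4, 5}
Tree: B1–B2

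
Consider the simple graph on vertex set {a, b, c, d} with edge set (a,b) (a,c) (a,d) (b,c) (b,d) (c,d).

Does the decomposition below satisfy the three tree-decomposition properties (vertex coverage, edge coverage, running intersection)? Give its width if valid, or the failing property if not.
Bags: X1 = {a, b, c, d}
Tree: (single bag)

Yes; width 3.

Checking the three conditions: (i) the bags cover all of {a, b, c, d}; (ii) for each edge, some bag contains both endpoints; (iii) the bags containing any fixed vertex form a subtree. All hold, so the decomposition is valid with width 4 − 1 = 3.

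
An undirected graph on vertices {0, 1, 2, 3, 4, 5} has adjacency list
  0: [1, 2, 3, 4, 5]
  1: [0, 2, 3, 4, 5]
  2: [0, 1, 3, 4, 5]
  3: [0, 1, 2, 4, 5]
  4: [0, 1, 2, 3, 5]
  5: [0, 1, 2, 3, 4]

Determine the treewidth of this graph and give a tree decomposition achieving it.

Treewidth 5.
One such decomposition:
Bags: B1 = {0, 1, 2, 3, 4, 5}
Tree: (single bag)

With just one bag of size 6, the width is 6 − 1 = 5, so tw(G) ≤ 5. Conversely, {0, 1, 2, 3, 4, 5} is a clique of size 6, and the vertices of any clique must share a bag in every tree decomposition; so some bag has ≥ 6 vertices and tw(G) ≥ 5. Hence tw(G) = 5 exactly.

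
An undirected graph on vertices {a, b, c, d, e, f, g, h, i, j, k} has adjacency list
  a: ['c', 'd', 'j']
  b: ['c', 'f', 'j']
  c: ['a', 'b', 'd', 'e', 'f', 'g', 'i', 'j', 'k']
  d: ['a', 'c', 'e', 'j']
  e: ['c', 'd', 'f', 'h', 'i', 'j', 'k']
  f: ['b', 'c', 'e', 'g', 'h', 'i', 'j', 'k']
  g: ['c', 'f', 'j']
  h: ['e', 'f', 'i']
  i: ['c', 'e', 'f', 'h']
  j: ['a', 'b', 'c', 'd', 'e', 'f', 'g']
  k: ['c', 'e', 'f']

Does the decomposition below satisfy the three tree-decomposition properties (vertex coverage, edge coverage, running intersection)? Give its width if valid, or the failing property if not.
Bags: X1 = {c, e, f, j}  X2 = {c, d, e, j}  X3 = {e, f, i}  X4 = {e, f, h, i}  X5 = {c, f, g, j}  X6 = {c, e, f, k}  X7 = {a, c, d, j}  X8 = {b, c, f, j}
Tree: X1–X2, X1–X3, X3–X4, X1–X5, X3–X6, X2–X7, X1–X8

A tree decomposition must satisfy three properties: every vertex lies in some bag; for every edge, both endpoints lie together in some bag; and for every vertex, the bags containing it form a connected subtree. Here edge (c,i) lies in no bag, so the decomposition is invalid.

No — edge (c,i) lies in no bag.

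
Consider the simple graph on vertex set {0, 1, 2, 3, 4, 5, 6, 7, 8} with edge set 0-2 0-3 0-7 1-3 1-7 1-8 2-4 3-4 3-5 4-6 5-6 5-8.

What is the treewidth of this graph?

A width-3 tree decomposition is:
Bags: B1 = {0, 1, 2, 7}  B2 = {0, 1, 2, 3}  B3 = {1, 2, 3, 4}  B4 = {1, 3, 4, 8}  B5 = {3, 4, 5, 8}  B6 = {4, 5, 6, 8}
Tree: B1–B2, B2–B3, B3–B4, B4–B5, B5–B6
The largest bag has 4 vertices, giving width 3; this decomposition certifies tw(G) ≤ 3. For the lower bound: the 4 vertex sets {0,2,7}, {1}, {3}, {4,5,6,8} are disjoint, each induces a connected subgraph, and every pair is joined by at least one edge of G. Contracting each set to a single vertex therefore yields K_{4} as a minor, and since treewidth is minor-monotone, tw(G) ≥ tw(K_{4}) = 3. Hence tw(G) = 3 exactly.

3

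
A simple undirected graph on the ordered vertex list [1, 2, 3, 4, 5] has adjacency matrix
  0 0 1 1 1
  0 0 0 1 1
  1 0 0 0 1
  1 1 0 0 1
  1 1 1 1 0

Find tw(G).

2

A width-2 tree decomposition is:
Bags: B1 = {1, 3, 5}  B2 = {1, 4, 5}  B3 = {2, 4, 5}
Tree: B1–B2, B2–B3
Each bag holds 3 vertices, so the decomposition has width 2, which upper-bounds the treewidth. For the lower bound, the 3 vertices {1, 3, 5} are pairwise adjacent, and any tree decomposition puts a clique entirely inside one bag — forcing width ≥ 2. The upper and lower bounds meet at 2, so that is the treewidth.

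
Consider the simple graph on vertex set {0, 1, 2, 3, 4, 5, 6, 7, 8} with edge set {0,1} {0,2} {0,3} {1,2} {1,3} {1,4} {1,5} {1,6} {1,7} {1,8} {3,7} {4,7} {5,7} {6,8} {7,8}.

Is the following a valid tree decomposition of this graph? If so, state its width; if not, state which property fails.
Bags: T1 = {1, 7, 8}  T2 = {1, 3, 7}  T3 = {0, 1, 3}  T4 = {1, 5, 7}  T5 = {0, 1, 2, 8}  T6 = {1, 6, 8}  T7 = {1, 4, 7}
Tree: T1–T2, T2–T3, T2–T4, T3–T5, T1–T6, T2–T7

No — bags containing vertex 8 are not connected in the tree.

A tree decomposition must satisfy three properties: every vertex lies in some bag; for every edge, both endpoints lie together in some bag; and for every vertex, the bags containing it form a connected subtree. Here bags containing vertex 8 are not connected in the tree, so the decomposition is invalid.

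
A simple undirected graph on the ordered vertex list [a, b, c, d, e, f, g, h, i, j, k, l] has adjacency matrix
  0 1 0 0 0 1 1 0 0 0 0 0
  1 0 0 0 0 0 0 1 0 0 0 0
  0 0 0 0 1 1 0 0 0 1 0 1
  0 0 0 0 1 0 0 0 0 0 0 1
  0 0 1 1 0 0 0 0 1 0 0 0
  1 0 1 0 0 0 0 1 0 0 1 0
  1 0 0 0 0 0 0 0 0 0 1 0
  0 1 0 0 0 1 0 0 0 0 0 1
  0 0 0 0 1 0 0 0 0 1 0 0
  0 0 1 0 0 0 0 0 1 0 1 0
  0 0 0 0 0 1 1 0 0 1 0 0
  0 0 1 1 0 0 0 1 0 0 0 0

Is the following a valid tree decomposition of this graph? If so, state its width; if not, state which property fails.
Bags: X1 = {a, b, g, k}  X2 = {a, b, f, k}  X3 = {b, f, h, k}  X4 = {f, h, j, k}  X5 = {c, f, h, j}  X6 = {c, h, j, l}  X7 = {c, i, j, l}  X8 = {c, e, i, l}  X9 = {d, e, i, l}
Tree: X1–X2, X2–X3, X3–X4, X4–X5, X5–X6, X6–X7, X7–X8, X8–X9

Yes; width 3.

Every vertex of G appears in some bag (union = {a, b, c, d, e, f, g, h, i, j, k, l}); every edge is covered by a bag; and for each vertex v the set of bags containing v is connected in the bag tree. The decomposition is therefore valid. The largest bag has 4 vertices, so the width is 3.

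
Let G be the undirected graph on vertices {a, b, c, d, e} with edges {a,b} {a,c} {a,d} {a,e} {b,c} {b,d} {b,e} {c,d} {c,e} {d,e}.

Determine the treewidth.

A width-4 tree decomposition is:
Bags: B1 = {a, b, c, d, e}
Tree: (single bag)
With just one bag of size 5, the width is 5 − 1 = 4, so tw(G) ≤ 4. Conversely, {a, b, c, d, e} is a clique of size 5, and the vertices of any clique must share a bag in every tree decomposition; so some bag has ≥ 5 vertices and tw(G) ≥ 4. Combining the bounds, tw(G) = 4.

4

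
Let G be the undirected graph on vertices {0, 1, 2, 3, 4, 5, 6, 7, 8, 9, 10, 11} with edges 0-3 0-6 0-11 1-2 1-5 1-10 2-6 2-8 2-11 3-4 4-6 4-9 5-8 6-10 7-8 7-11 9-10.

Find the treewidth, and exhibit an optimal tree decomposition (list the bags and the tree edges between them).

Treewidth 3.
Bags: B1 = {3, 4, 9, 10}  B2 = {3, 4, 6, 10}  B3 = {0, 3, 6, 10}  B4 = {0, 1, 6, 10}  B5 = {0, 1, 2, 6}  B6 = {0, 1, 2, 11}  B7 = {1, 2, 5, 11}  B8 = {2, 5, 8, 11}  B9 = {5, 7, 8, 11}
Tree: B1–B2, B2–B3, B3–B4, B4–B5, B5–B6, B6–B7, B7–B8, B8–B9

The largest bag has 4 vertices, giving width 3; this decomposition certifies tw(G) ≤ 3. For the lower bound: the 4 vertex sets {3,4,9}, {10}, {6}, {0,1,2,11} are disjoint, each induces a connected subgraph, and every pair is joined by at least one edge of G. Contracting each set to a single vertex therefore yields K_{4} as a minor, and since treewidth is minor-monotone, tw(G) ≥ tw(K_{4}) = 3. The upper and lower bounds meet at 3, so that is the treewidth.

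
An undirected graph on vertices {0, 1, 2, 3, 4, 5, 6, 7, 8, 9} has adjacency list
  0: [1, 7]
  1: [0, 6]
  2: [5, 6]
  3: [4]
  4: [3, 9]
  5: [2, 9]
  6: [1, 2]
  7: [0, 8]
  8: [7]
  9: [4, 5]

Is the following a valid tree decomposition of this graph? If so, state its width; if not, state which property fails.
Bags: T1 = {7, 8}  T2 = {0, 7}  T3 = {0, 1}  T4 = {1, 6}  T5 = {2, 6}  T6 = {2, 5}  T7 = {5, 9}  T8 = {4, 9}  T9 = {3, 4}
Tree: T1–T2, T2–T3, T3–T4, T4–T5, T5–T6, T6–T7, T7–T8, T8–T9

Yes; width 1.

Vertex coverage: the bags together contain {0, 1, 2, 3, 4, 5, 6, 7, 8, 9}, the full vertex set. Edge coverage: each edge of G has both endpoints in at least one bag. Running intersection: for every vertex, the bags containing it form a connected subtree. All three properties hold, so this is a valid tree decomposition of width max|bag| − 1 = 1, and hence tw(G) ≤ 1.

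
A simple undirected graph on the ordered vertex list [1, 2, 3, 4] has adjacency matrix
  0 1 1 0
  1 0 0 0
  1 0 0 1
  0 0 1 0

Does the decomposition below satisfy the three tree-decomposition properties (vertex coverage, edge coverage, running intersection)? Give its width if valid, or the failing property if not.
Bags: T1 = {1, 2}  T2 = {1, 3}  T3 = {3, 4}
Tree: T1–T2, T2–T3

Yes; width 1.

Every vertex of G appears in some bag (union = {1, 2, 3, 4}); every edge is covered by a bag; and for each vertex v the set of bags containing v is connected in the bag tree. The decomposition is therefore valid. The largest bag has 2 vertices, so the width is 1.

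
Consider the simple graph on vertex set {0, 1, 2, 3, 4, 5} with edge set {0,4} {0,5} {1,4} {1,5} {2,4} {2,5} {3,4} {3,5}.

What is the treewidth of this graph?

2

A width-2 tree decomposition is:
Bags: B1 = {3, 4, 5}  B2 = {1, 4, 5}  B3 = {0, 4, 5}  B4 = {2, 4, 5}
Tree: B1–B2, B2–B3, B3–B4
Every bag has size at most 3, so the width is 3 − 1 = 2 and tw(G) ≤ 2. For the lower bound, G contains the cycle 3–5–1–4–3, so G is not a forest; only forests have treewidth ≤ 1, hence tw(G) ≥ 2. Therefore the treewidth is 2.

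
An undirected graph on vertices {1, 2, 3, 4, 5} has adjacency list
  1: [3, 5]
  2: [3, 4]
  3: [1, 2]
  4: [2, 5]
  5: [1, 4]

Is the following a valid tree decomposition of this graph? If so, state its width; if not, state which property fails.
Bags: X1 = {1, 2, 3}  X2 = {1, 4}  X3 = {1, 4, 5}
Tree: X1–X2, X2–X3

No — edge (2,4) lies in no bag.

A tree decomposition must satisfy three properties: every vertex lies in some bag; for every edge, both endpoints lie together in some bag; and for every vertex, the bags containing it form a connected subtree. Here edge (2,4) lies in no bag, so the decomposition is invalid.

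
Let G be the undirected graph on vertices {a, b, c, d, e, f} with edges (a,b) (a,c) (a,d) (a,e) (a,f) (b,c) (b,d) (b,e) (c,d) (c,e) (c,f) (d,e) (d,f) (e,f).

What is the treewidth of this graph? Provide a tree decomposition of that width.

Treewidth 4.
One such decomposition:
Bags: B1 = {a, c, d, e, f}  B2 = {a, b, c, d, e}
Tree: B1–B2

Each bag holds 5 vertices, so the decomposition has width 4, which upper-bounds the treewidth. For the lower bound, the 5 vertices {a, c, d, e, f} are pairwise adjacent, and any tree decomposition puts a clique entirely inside one bag — forcing width ≥ 4. Combining the bounds, tw(G) = 4.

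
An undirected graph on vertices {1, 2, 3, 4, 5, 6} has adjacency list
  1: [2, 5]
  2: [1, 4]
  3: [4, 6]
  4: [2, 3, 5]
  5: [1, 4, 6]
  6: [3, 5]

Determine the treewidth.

A width-2 tree decomposition is:
Bags: B1 = {3, 5, 6}  B2 = {3, 4, 5}  B3 = {1, 4, 5}  B4 = {1, 2, 4}
Tree: B1–B2, B2–B3, B3–B4
Every bag has size at most 3, so the width is 3 − 1 = 2 and tw(G) ≤ 2. Since 6–3–4–5–6 is a cycle in G, G is not acyclic. Forests are exactly the graphs of treewidth ≤ 1, so tw(G) ≥ 2. Hence tw(G) = 2 exactly.

2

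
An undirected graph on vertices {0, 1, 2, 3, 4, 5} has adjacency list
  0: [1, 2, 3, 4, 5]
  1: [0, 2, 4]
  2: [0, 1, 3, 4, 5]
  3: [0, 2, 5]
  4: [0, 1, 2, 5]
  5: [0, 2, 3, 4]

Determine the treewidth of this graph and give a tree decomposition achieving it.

Every bag has size at most 4, so the width is 4 − 1 = 3 and tw(G) ≤ 3. Conversely, {0, 2, 3, 5} is a clique of size 4, and the vertices of any clique must share a bag in every tree decomposition; so some bag has ≥ 4 vertices and tw(G) ≥ 3. Combining the bounds, tw(G) = 3.

Treewidth 3.
One optimal decomposition is:
Bags: B1 = {0, 2, 4, 5}  B2 = {0, 2, 3, 5}  B3 = {0, 1, 2, 4}
Tree: B1–B2, B1–B3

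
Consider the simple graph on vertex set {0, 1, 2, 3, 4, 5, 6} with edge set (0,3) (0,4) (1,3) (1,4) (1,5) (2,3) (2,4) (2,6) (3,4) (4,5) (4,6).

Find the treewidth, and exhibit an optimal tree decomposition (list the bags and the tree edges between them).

Every bag has size at most 3, so the width is 3 − 1 = 2 and tw(G) ≤ 2. Conversely, {0, 3, 4} is a clique of size 3, and the vertices of any clique must share a bag in every tree decomposition; so some bag has ≥ 3 vertices and tw(G) ≥ 2. Therefore the treewidth is 2.

Treewidth 2.
One such decomposition:
Bags: B1 = {2, 3, 4}  B2 = {1, 3, 4}  B3 = {2, 4, 6}  B4 = {0, 3, 4}  B5 = {1, 4, 5}
Tree: B1–B2, B1–B3, B1–B4, B2–B5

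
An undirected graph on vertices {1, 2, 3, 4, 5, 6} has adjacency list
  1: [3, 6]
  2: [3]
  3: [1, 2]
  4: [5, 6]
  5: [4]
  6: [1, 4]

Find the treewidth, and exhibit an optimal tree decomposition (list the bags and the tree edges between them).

Treewidth 1.
One such decomposition:
Bags: B1 = {4, 5}  B2 = {4, 6}  B3 = {1, 6}  B4 = {1, 3}  B5 = {2, 3}
Tree: B1–B2, B2–B3, B3–B4, B4–B5

The largest bag has 2 vertices, giving width 1; this decomposition certifies tw(G) ≤ 1. Since G has at least one edge (e.g. 5–4), it is not an edgeless graph, so tw(G) ≥ 1. The upper and lower bounds meet at 1, so that is the treewidth.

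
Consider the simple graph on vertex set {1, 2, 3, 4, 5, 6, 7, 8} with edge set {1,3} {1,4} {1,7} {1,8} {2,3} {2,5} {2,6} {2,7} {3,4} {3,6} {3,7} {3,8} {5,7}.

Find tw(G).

2

A width-2 tree decomposition is:
Bags: B1 = {2, 3, 6}  B2 = {2, 3, 7}  B3 = {1, 3, 7}  B4 = {1, 3, 8}  B5 = {2, 5, 7}  B6 = {1, 3, 4}
Tree: B1–B2, B2–B3, B3–B4, B2–B5, B3–B6
Each bag holds 3 vertices, so the decomposition has width 2, which upper-bounds the treewidth. On the other hand G contains the 3-clique {1, 3, 8}. A clique must lie in a single bag of any decomposition, so no decomposition can have width below 2. Therefore the treewidth is 2.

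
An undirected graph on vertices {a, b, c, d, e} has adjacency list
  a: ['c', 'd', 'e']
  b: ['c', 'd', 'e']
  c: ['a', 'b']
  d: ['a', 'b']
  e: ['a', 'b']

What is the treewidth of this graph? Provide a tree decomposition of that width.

Treewidth 2.
One such decomposition:
Bags: B1 = {a, b, e}  B2 = {a, b, d}  B3 = {a, b, c}
Tree: B1–B2, B2–B3

Every bag has size at most 3, so the width is 3 − 1 = 2 and tw(G) ≤ 2. The edges a–e–b–d–a form a cycle, so G is not a tree and its treewidth is at least 2. The upper and lower bounds meet at 2, so that is the treewidth.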